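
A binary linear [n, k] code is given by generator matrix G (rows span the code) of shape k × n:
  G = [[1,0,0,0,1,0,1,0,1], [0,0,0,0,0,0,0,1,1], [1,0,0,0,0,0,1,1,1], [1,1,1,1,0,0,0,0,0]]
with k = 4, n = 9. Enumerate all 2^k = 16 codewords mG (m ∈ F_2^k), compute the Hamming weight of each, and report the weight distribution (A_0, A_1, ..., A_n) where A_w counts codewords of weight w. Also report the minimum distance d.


Weight distribution: A_0 = 1, A_2 = 4, A_4 = 5, A_6 = 6. Minimum distance d = 2.

Enumerate all 2^4 = 16 messages m ∈ F_2^4.
For each, compute codeword c = mG in F_2^9, then tally its weight.
  m = 0000 → c = 000000000, weight = 0.
  m = 1000 → c = 100010101, weight = 4.
  m = 0100 → c = 000000011, weight = 2.
  m = 1100 → c = 100010110, weight = 4.
  m = 0010 → c = 100000111, weight = 4.
  m = 1010 → c = 000010010, weight = 2.
  m = 0110 → c = 100000100, weight = 2.
  m = 1110 → c = 000010001, weight = 2.
  m = 0001 → c = 111100000, weight = 4.
  m = 1001 → c = 011110101, weight = 6.
  m = 0101 → c = 111100011, weight = 6.
  m = 1101 → c = 011110110, weight = 6.
  m = 0011 → c = 011100111, weight = 6.
  m = 1011 → c = 111110010, weight = 6.
  m = 0111 → c = 011100100, weight = 4.
  m = 1111 → c = 111110001, weight = 6.
Tally weights:
  weight 0: 1 codewords.
  weight 2: 4 codewords.
  weight 4: 5 codewords.
  weight 6: 6 codewords.
Minimum distance d = smallest w > 0 with A_w > 0 = 2.
Sanity: Σ A_w = 16 = 2^4 = 16 ✓.


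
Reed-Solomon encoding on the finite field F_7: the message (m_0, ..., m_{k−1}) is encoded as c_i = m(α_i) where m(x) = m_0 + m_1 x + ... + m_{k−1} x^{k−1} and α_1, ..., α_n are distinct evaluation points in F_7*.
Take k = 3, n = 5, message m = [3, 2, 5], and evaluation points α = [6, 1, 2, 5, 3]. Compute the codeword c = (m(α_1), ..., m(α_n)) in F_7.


c = [6, 3, 6, 5, 5]

Message polynomial: m(x) = 3 + 2·x + 5·x^2 (mod 7).
For each evaluation point α_i, compute m(α_i) mod 7:
  α_1 = 6: Horner steps 5 → 4 → 6, so m(6) = 6.
  α_2 = 1: Horner steps 5 → 0 → 3, so m(1) = 3.
  α_3 = 2: Horner steps 5 → 5 → 6, so m(2) = 6.
  α_4 = 5: Horner steps 5 → 6 → 5, so m(5) = 5.
  α_5 = 3: Horner steps 5 → 3 → 5, so m(3) = 5.
Codeword c = [6, 3, 6, 5, 5] ∈ F_7^5.


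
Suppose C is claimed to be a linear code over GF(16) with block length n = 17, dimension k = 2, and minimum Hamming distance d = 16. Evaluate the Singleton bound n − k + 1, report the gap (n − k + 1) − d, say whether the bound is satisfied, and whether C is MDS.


Singleton RHS = n − k + 1 = 16, slack = 0, bound satisfied, MDS.

Singleton bound: d ≤ n − k + 1.
Here n = 17, k = 2, so n − k + 1 = 16.
Given d = 16, check d ≤ 16: YES.
Slack = (n − k + 1) − d = 0.
The code is MDS (slack = 0).
Description: the claimed parameters are [17, 2, 16]_16; such a code would be MDS (meets Singleton bound).


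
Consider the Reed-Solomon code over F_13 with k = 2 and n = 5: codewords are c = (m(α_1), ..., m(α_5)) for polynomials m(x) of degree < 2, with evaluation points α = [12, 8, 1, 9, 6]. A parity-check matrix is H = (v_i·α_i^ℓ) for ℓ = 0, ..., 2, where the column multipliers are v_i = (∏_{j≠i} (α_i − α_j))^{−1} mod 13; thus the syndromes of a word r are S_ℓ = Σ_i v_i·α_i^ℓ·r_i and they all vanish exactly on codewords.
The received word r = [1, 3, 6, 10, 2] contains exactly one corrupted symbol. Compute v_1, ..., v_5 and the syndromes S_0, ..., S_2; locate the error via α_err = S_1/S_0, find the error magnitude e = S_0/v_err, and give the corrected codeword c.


S = (4, 9, 4), error at position 1, error magnitude e = 9, c = [5, 3, 6, 10, 2].

Step 1: column multipliers v_i = (∏_{j≠i}(α_i − α_j))^{−1} mod 13.
  i = 1 (α = 12): (12−8)(12−1)(12−9)(12−6) = 4·11·3·6 = 792 ≡ 12, so v_1 = 12^{−1} = 12 (mod 13).
  i = 2 (α = 8): (8−12)(8−1)(8−9)(8−6) = (−4)·7·(−1)·2 = 56 ≡ 4, so v_2 = 4^{−1} = 10 (mod 13).
  i = 3 (α = 1): (1−12)(1−8)(1−9)(1−6) = (−11)·(−7)·(−8)·(−5) = 3080 ≡ 12, so v_3 = 12^{−1} = 12 (mod 13).
  i = 4 (α = 9): (9−12)(9−8)(9−1)(9−6) = (−3)·1·8·3 = −72 ≡ 6, so v_4 = 6^{−1} = 11 (mod 13).
  i = 5 (α = 6): (6−12)(6−8)(6−1)(6−9) = (−6)·(−2)·5·(−3) = −180 ≡ 2, so v_5 = 2^{−1} = 7 (mod 13).
  v = [12, 10, 12, 11, 7].
Step 2: syndromes of r = [1, 3, 6, 10, 2] (all sums mod 13).
  S_0 = Σ v_i r_i = 12·1 + 10·3 + 12·6 + 11·10 + 7·2 = 238 ≡ 4.
  S_1 = Σ v_i α_i r_i = 12·12·1 + 10·8·3 + 12·1·6 + 11·9·10 + 7·6·2 = 1530 ≡ 9.
  α_i^2 mod 13 = [1, 12, 1, 3, 10].
  S_2 = Σ v_i α_i^2 r_i = 12·1·1 + 10·12·3 + 12·1·6 + 11·3·10 + 7·10·2 = 914 ≡ 4.
  S = (4, 9, 4) ≠ 0, so r is not a codeword (an error is present).
Step 3: locate the error. For a single error e at position i, S_ℓ = v_i·e·α_i^ℓ, so α_err = S_1/S_0.
  S_0^{−1} = 4^{−1} = 10 (mod 13), so α_err = 9·10 = 90 ≡ 12 = α_1. Error position i = 1.
  Consistency check: S_2/S_1 = 4·3 = 12 ≡ 12 = α_err ✓ (single-error assumption holds).
Step 4: error magnitude e = S_0/v_1 = S_0·∏_{j≠1}(α_1 − α_j) = 4·12 = 48 ≡ 9 (mod 13).
Step 5: correct position 1: c_1 = r_1 − e = 1 − 9 ≡ 5 (mod 13). Hence c = [5, 3, 6, 10, 2].
  Check: interpolating c through the α_i gives m(x) = 12 + 7·x (degree < 2) with m(α_i) = c_i for every i, so c is indeed a codeword.


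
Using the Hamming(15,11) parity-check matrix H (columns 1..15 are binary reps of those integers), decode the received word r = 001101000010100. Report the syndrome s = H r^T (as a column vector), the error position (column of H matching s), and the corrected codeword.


s = (0, 1, 1, 1)^T, error position = 7, corrected codeword c = 001101100010100

Compute s = H r^T mod 2 one row at a time:
  s_1 = 0 + 0 + 0 + 1 + 0 + 1 + 0 + 0 = 2 ≡ 0 (mod 2).
  s_2 = 1 + 0 + 1 + 0 + 0 + 1 + 0 + 0 = 3 ≡ 1 (mod 2).
  s_3 = 0 + 1 + 1 + 0 + 0 + 1 + 0 + 0 = 3 ≡ 1 (mod 2).
  s_4 = 0 + 1 + 0 + 0 + 0 + 1 + 1 + 0 = 3 ≡ 1 (mod 2).
s = (0, 1, 1, 1)^T — this equals column 7 of H (binary 0111), so error is at position 7.
Correct: flip bit 7 of r = 001101000010100 to get c = 001101100010100.


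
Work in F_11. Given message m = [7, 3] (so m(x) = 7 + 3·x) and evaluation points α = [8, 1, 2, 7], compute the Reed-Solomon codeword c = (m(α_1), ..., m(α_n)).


c = [9, 10, 2, 6]

Message polynomial: m(x) = 7 + 3·x (mod 11).
For each evaluation point α_i, compute m(α_i) mod 11:
  α_1 = 8: Horner steps 3 → 9, so m(8) = 9.
  α_2 = 1: Horner steps 3 → 10, so m(1) = 10.
  α_3 = 2: Horner steps 3 → 2, so m(2) = 2.
  α_4 = 7: Horner steps 3 → 6, so m(7) = 6.
Codeword c = [9, 10, 2, 6] ∈ F_11^4.


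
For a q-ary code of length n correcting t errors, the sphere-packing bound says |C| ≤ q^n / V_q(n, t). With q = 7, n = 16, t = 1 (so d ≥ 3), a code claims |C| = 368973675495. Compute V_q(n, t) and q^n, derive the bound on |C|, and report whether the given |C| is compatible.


V_q(n, t) = 97, q^n = 33232930569601, Hamming bound = 342607531645, |C| = 368973675495 > bound (violated).

Step 1: Compute V_q(n, t) = Σ_{j=0}^1 C(n, j) (q−1)^j.
  j = 0: C(16,0)·(6)^0 = 1·1 = 1.
  j = 1: C(16,1)·(6)^1 = 16·6 = 96.
  V_q(n, t) = 1 + 96 = 97.
Step 2: q^n = 7^16 = 33232930569601.
Step 3: Hamming bound ⌊q^n / V_q(n,t)⌋ = ⌊33232930569601/97⌋ = 342607531645.
Step 4: Compare |C| = 368973675495 to 342607531645: violated.
The claimed |C| lies above the Hamming bound, so no 7-ary code of length 16 with d ≥ 3 can have 368973675495 codewords.


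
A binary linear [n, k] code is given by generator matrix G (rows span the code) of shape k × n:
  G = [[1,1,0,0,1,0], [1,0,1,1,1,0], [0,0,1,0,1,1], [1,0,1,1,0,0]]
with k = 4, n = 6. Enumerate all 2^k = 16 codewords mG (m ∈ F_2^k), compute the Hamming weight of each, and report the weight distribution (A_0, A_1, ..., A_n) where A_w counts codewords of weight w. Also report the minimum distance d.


Weight distribution: A_0 = 1, A_1 = 1, A_2 = 2, A_3 = 6, A_4 = 5, A_5 = 1. Minimum distance d = 1.

Enumerate all 2^4 = 16 messages m ∈ F_2^4.
For each, compute codeword c = mG in F_2^6, then tally its weight.
  m = 0000 → c = 000000, weight = 0.
  m = 1000 → c = 110010, weight = 3.
  m = 0100 → c = 101110, weight = 4.
  m = 1100 → c = 011100, weight = 3.
  m = 0010 → c = 001011, weight = 3.
  m = 1010 → c = 111001, weight = 4.
  m = 0110 → c = 100101, weight = 3.
  m = 1110 → c = 010111, weight = 4.
  m = 0001 → c = 101100, weight = 3.
  m = 1001 → c = 011110, weight = 4.
  m = 0101 → c = 000010, weight = 1.
  m = 1101 → c = 110000, weight = 2.
  m = 0011 → c = 100111, weight = 4.
  m = 1011 → c = 010101, weight = 3.
  m = 0111 → c = 001001, weight = 2.
  m = 1111 → c = 111011, weight = 5.
Tally weights:
  weight 0: 1 codewords.
  weight 1: 1 codewords.
  weight 2: 2 codewords.
  weight 3: 6 codewords.
  weight 4: 5 codewords.
  weight 5: 1 codewords.
Minimum distance d = smallest w > 0 with A_w > 0 = 1.
Sanity: Σ A_w = 16 = 2^4 = 16 ✓.


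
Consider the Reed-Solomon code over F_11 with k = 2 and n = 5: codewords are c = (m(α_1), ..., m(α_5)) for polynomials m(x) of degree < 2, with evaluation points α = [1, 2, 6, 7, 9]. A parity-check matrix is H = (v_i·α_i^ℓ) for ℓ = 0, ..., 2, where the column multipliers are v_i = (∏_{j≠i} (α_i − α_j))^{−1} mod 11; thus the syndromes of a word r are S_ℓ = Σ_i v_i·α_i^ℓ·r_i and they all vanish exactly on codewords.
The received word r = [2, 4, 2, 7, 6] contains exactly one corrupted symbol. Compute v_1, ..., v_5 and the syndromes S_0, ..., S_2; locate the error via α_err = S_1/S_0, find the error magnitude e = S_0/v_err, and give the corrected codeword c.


S = (4, 4, 4), error at position 1, error magnitude e = 3, c = [10, 4, 2, 7, 6].

Step 1: column multipliers v_i = (∏_{j≠i}(α_i − α_j))^{−1} mod 11.
  i = 1 (α = 1): (1−2)(1−6)(1−7)(1−9) = (−1)·(−5)·(−6)·(−8) = 240 ≡ 9, so v_1 = 9^{−1} = 5 (mod 11).
  i = 2 (α = 2): (2−1)(2−6)(2−7)(2−9) = 1·(−4)·(−5)·(−7) = −140 ≡ 3, so v_2 = 3^{−1} = 4 (mod 11).
  i = 3 (α = 6): (6−1)(6−2)(6−7)(6−9) = 5·4·(−1)·(−3) = 60 ≡ 5, so v_3 = 5^{−1} = 9 (mod 11).
  i = 4 (α = 7): (7−1)(7−2)(7−6)(7−9) = 6·5·1·(−2) = −60 ≡ 6, so v_4 = 6^{−1} = 2 (mod 11).
  i = 5 (α = 9): (9−1)(9−2)(9−6)(9−7) = 8·7·3·2 = 336 ≡ 6, so v_5 = 6^{−1} = 2 (mod 11).
  v = [5, 4, 9, 2, 2].
Step 2: syndromes of r = [2, 4, 2, 7, 6] (all sums mod 11).
  S_0 = Σ v_i r_i = 5·2 + 4·4 + 9·2 + 2·7 + 2·6 = 70 ≡ 4.
  S_1 = Σ v_i α_i r_i = 5·1·2 + 4·2·4 + 9·6·2 + 2·7·7 + 2·9·6 = 356 ≡ 4.
  α_i^2 mod 11 = [1, 4, 3, 5, 4].
  S_2 = Σ v_i α_i^2 r_i = 5·1·2 + 4·4·4 + 9·3·2 + 2·5·7 + 2·4·6 = 246 ≡ 4.
  S = (4, 4, 4) ≠ 0, so r is not a codeword (an error is present).
Step 3: locate the error. For a single error e at position i, S_ℓ = v_i·e·α_i^ℓ, so α_err = S_1/S_0.
  S_0^{−1} = 4^{−1} = 3 (mod 11), so α_err = 4·3 = 12 ≡ 1 = α_1. Error position i = 1.
  Consistency check: S_2/S_1 = 4·3 = 12 ≡ 1 = α_err ✓ (single-error assumption holds).
Step 4: error magnitude e = S_0/v_1 = S_0·∏_{j≠1}(α_1 − α_j) = 4·9 = 36 ≡ 3 (mod 11).
Step 5: correct position 1: c_1 = r_1 − e = 2 − 3 ≡ 10 (mod 11). Hence c = [10, 4, 2, 7, 6].
  Check: interpolating c through the α_i gives m(x) = 5 + 5·x (degree < 2) with m(α_i) = c_i for every i, so c is indeed a codeword.


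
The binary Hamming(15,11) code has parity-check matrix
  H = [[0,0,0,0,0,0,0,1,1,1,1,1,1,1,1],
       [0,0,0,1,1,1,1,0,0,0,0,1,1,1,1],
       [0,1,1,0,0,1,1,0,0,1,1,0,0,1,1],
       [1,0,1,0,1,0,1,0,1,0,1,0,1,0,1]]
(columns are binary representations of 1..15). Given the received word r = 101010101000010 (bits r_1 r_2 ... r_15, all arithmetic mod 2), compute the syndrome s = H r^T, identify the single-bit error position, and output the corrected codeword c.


s = (0, 1, 1, 1)^T, error position = 7, corrected codeword c = 101010001000010

Compute s = H r^T mod 2 one row at a time:
  s_1 = 0 + 1 + 0 + 0 + 0 + 0 + 1 + 0 = 2 ≡ 0 (mod 2).
  s_2 = 0 + 1 + 0 + 1 + 0 + 0 + 1 + 0 = 3 ≡ 1 (mod 2).
  s_3 = 0 + 1 + 0 + 1 + 0 + 0 + 1 + 0 = 3 ≡ 1 (mod 2).
  s_4 = 1 + 1 + 1 + 1 + 1 + 0 + 0 + 0 = 5 ≡ 1 (mod 2).
s = (0, 1, 1, 1)^T — this equals column 7 of H (binary 0111), so error is at position 7.
Correct: flip bit 7 of r = 101010101000010 to get c = 101010001000010.


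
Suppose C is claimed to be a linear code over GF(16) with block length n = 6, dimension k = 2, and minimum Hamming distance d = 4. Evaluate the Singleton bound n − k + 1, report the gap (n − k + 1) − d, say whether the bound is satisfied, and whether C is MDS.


Singleton RHS = n − k + 1 = 5, slack = 1, bound satisfied, not MDS.

Singleton bound: d ≤ n − k + 1.
Here n = 6, k = 2, so n − k + 1 = 5.
Given d = 4, check d ≤ 5: YES.
Slack = (n − k + 1) − d = 1.
The code is NOT MDS (slack = 1 > 0).
Description: the claimed parameters are [6, 2, 4]_16; such a code would be non-MDS.


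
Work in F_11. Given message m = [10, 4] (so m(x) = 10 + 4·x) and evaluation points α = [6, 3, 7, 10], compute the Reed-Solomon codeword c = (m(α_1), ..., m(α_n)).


c = [1, 0, 5, 6]

Message polynomial: m(x) = 10 + 4·x (mod 11).
For each evaluation point α_i, compute m(α_i) mod 11:
  α_1 = 6: Horner steps 4 → 1, so m(6) = 1.
  α_2 = 3: Horner steps 4 → 0, so m(3) = 0.
  α_3 = 7: Horner steps 4 → 5, so m(7) = 5.
  α_4 = 10: Horner steps 4 → 6, so m(10) = 6.
Codeword c = [1, 0, 5, 6] ∈ F_11^4.


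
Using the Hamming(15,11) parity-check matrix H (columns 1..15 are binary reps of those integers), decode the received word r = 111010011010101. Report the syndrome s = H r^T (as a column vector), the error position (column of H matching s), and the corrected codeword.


s = (1, 1, 0, 1)^T, error position = 13, corrected codeword c = 111010011010001

Compute s = H r^T mod 2 one row at a time:
  s_1 = 1 + 1 + 0 + 1 + 0 + 1 + 0 + 1 = 5 ≡ 1 (mod 2).
  s_2 = 0 + 1 + 0 + 0 + 0 + 1 + 0 + 1 = 3 ≡ 1 (mod 2).
  s_3 = 1 + 1 + 0 + 0 + 0 + 1 + 0 + 1 = 4 ≡ 0 (mod 2).
  s_4 = 1 + 1 + 1 + 0 + 1 + 1 + 1 + 1 = 7 ≡ 1 (mod 2).
s = (1, 1, 0, 1)^T — this equals column 13 of H (binary 1101), so error is at position 13.
Correct: flip bit 13 of r = 111010011010101 to get c = 111010011010001.


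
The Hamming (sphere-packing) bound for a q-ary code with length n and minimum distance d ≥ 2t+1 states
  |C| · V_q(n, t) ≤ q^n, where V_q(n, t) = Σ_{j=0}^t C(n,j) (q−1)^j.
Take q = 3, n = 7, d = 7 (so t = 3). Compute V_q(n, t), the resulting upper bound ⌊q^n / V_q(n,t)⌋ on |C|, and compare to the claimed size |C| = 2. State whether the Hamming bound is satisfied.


V_q(n, t) = 379, q^n = 2187, Hamming bound = 5, |C| = 2 ≤ bound (satisfied).

Step 1: Compute V_q(n, t) = Σ_{j=0}^3 C(n, j) (q−1)^j.
  j = 0: C(7,0)·(2)^0 = 1·1 = 1.
  j = 1: C(7,1)·(2)^1 = 7·2 = 14.
  j = 2: C(7,2)·(2)^2 = 21·4 = 84.
  j = 3: C(7,3)·(2)^3 = 35·8 = 280.
  V_q(n, t) = 1 + 14 + 84 + 280 = 379.
Step 2: q^n = 3^7 = 2187.
Step 3: Hamming bound ⌊q^n / V_q(n,t)⌋ = ⌊2187/379⌋ = 5.
Step 4: Compare |C| = 2 to 5: satisfied.
The claimed |C| lies below the Hamming bound.


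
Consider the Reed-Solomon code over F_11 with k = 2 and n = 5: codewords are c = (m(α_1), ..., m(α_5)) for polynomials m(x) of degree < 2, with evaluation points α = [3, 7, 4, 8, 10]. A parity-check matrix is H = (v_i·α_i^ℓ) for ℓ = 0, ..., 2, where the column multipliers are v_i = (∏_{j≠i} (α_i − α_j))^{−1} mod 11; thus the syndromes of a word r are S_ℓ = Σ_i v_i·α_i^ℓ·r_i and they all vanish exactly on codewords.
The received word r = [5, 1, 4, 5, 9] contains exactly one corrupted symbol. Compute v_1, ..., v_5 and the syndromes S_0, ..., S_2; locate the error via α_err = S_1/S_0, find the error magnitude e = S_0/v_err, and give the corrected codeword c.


S = (4, 10, 3), error at position 4, error magnitude e = 5, c = [5, 1, 4, 0, 9].

Step 1: column multipliers v_i = (∏_{j≠i}(α_i − α_j))^{−1} mod 11.
  i = 1 (α = 3): (3−7)(3−4)(3−8)(3−10) = (−4)·(−1)·(−5)·(−7) = 140 ≡ 8, so v_1 = 8^{−1} = 7 (mod 11).
  i = 2 (α = 7): (7−3)(7−4)(7−8)(7−10) = 4·3·(−1)·(−3) = 36 ≡ 3, so v_2 = 3^{−1} = 4 (mod 11).
  i = 3 (α = 4): (4−3)(4−7)(4−8)(4−10) = 1·(−3)·(−4)·(−6) = −72 ≡ 5, so v_3 = 5^{−1} = 9 (mod 11).
  i = 4 (α = 8): (8−3)(8−7)(8−4)(8−10) = 5·1·4·(−2) = −40 ≡ 4, so v_4 = 4^{−1} = 3 (mod 11).
  i = 5 (α = 10): (10−3)(10−7)(10−4)(10−8) = 7·3·6·2 = 252 ≡ 10, so v_5 = 10^{−1} = 10 (mod 11).
  v = [7, 4, 9, 3, 10].
Step 2: syndromes of r = [5, 1, 4, 5, 9] (all sums mod 11).
  S_0 = Σ v_i r_i = 7·5 + 4·1 + 9·4 + 3·5 + 10·9 = 180 ≡ 4.
  S_1 = Σ v_i α_i r_i = 7·3·5 + 4·7·1 + 9·4·4 + 3·8·5 + 10·10·9 = 1297 ≡ 10.
  α_i^2 mod 11 = [9, 5, 5, 9, 1].
  S_2 = Σ v_i α_i^2 r_i = 7·9·5 + 4·5·1 + 9·5·4 + 3·9·5 + 10·1·9 = 740 ≡ 3.
  S = (4, 10, 3) ≠ 0, so r is not a codeword (an error is present).
Step 3: locate the error. For a single error e at position i, S_ℓ = v_i·e·α_i^ℓ, so α_err = S_1/S_0.
  S_0^{−1} = 4^{−1} = 3 (mod 11), so α_err = 10·3 = 30 ≡ 8 = α_4. Error position i = 4.
  Consistency check: S_2/S_1 = 3·10 = 30 ≡ 8 = α_err ✓ (single-error assumption holds).
Step 4: error magnitude e = S_0/v_4 = S_0·∏_{j≠4}(α_4 − α_j) = 4·4 = 16 ≡ 5 (mod 11).
Step 5: correct position 4: c_4 = r_4 − e = 5 − 5 ≡ 0 (mod 11). Hence c = [5, 1, 4, 0, 9].
  Check: interpolating c through the α_i gives m(x) = 8 + 10·x (degree < 2) with m(α_i) = c_i for every i, so c is indeed a codeword.


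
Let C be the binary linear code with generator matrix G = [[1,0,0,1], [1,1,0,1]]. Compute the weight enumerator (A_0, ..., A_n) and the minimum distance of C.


Weight distribution: A_0 = 1, A_1 = 1, A_2 = 1, A_3 = 1. Minimum distance d = 1.

Enumerate all 2^2 = 4 messages m ∈ F_2^2.
For each, compute codeword c = mG in F_2^4, then tally its weight.
  m = 00 → c = 0000, weight = 0.
  m = 10 → c = 1001, weight = 2.
  m = 01 → c = 1101, weight = 3.
  m = 11 → c = 0100, weight = 1.
Tally weights:
  weight 0: 1 codewords.
  weight 1: 1 codewords.
  weight 2: 1 codewords.
  weight 3: 1 codewords.
Minimum distance d = smallest w > 0 with A_w > 0 = 1.
Sanity: Σ A_w = 4 = 2^2 = 4 ✓.


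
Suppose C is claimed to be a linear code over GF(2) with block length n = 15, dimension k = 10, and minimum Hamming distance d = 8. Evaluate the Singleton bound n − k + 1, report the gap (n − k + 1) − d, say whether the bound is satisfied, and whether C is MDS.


Singleton RHS = n − k + 1 = 6, slack = -2, bound violated (no such code; not MDS).

Singleton bound: d ≤ n − k + 1.
Here n = 15, k = 10, so n − k + 1 = 6.
Given d = 8, check d ≤ 6: NO.
Slack = (n − k + 1) − d = -2.
The slack is negative: d = 8 exceeds n − k + 1 = 6 by 2, so the Singleton bound is violated and no linear [15, 10, 8]_2 code can exist. In particular it is not MDS (MDS requires d = n − k + 1 exactly).
Description: the claimed parameters are [15, 10, 8]_2; such a code would be impossible (violates the Singleton bound).


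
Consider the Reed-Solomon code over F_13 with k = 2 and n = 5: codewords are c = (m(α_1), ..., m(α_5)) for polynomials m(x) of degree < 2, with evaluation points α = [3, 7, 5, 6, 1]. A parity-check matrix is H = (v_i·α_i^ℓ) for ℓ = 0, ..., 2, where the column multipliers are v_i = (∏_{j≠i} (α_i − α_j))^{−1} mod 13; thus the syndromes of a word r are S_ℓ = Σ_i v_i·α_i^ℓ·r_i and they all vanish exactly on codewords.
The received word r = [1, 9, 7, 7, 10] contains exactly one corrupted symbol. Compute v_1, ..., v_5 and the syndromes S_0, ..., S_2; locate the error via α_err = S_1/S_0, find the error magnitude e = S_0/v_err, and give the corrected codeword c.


S = (5, 12, 8), error at position 3, error magnitude e = 2, c = [1, 9, 5, 7, 10].

Step 1: column multipliers v_i = (∏_{j≠i}(α_i − α_j))^{−1} mod 13.
  i = 1 (α = 3): (3−7)(3−5)(3−6)(3−1) = (−4)·(−2)·(−3)·2 = −48 ≡ 4, so v_1 = 4^{−1} = 10 (mod 13).
  i = 2 (α = 7): (7−3)(7−5)(7−6)(7−1) = 4·2·1·6 = 48 ≡ 9, so v_2 = 9^{−1} = 3 (mod 13).
  i = 3 (α = 5): (5−3)(5−7)(5−6)(5−1) = 2·(−2)·(−1)·4 = 16 ≡ 3, so v_3 = 3^{−1} = 9 (mod 13).
  i = 4 (α = 6): (6−3)(6−7)(6−5)(6−1) = 3·(−1)·1·5 = −15 ≡ 11, so v_4 = 11^{−1} = 6 (mod 13).
  i = 5 (α = 1): (1−3)(1−7)(1−5)(1−6) = (−2)·(−6)·(−4)·(−5) = 240 ≡ 6, so v_5 = 6^{−1} = 11 (mod 13).
  v = [10, 3, 9, 6, 11].
Step 2: syndromes of r = [1, 9, 7, 7, 10] (all sums mod 13).
  S_0 = Σ v_i r_i = 10·1 + 3·9 + 9·7 + 6·7 + 11·10 = 252 ≡ 5.
  S_1 = Σ v_i α_i r_i = 10·3·1 + 3·7·9 + 9·5·7 + 6·6·7 + 11·1·10 = 896 ≡ 12.
  α_i^2 mod 13 = [9, 10, 12, 10, 1].
  S_2 = Σ v_i α_i^2 r_i = 10·9·1 + 3·10·9 + 9·12·7 + 6·10·7 + 11·1·10 = 1646 ≡ 8.
  S = (5, 12, 8) ≠ 0, so r is not a codeword (an error is present).
Step 3: locate the error. For a single error e at position i, S_ℓ = v_i·e·α_i^ℓ, so α_err = S_1/S_0.
  S_0^{−1} = 5^{−1} = 8 (mod 13), so α_err = 12·8 = 96 ≡ 5 = α_3. Error position i = 3.
  Consistency check: S_2/S_1 = 8·12 = 96 ≡ 5 = α_err ✓ (single-error assumption holds).
Step 4: error magnitude e = S_0/v_3 = S_0·∏_{j≠3}(α_3 − α_j) = 5·3 = 15 ≡ 2 (mod 13).
Step 5: correct position 3: c_3 = r_3 − e = 7 − 2 ≡ 5 (mod 13). Hence c = [1, 9, 5, 7, 10].
  Check: interpolating c through the α_i gives m(x) = 8 + 2·x (degree < 2) with m(α_i) = c_i for every i, so c is indeed a codeword.


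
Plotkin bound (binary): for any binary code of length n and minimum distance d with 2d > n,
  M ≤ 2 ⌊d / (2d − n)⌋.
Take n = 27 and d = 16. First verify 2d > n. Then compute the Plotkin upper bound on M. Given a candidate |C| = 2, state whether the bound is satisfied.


Plotkin bound M ≤ 6; given |C| = 2 ≤ bound (satisfied).

Check applicability: 2d = 32, n = 27.
2d − n = 5 > 0, so Plotkin applies.
Compute d/(2d−n) = 16/5 ≈ 3.2000.
⌊d/(2d−n)⌋ = 3.
Plotkin bound: M ≤ 2·3 = 6.
Given |C| = 2, check: satisfied.
This |C| is below the Plotkin bound.


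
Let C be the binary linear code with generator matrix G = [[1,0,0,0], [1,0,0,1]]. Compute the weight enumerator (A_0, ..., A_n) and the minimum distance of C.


Weight distribution: A_0 = 1, A_1 = 2, A_2 = 1. Minimum distance d = 1.

Enumerate all 2^2 = 4 messages m ∈ F_2^2.
For each, compute codeword c = mG in F_2^4, then tally its weight.
  m = 00 → c = 0000, weight = 0.
  m = 10 → c = 1000, weight = 1.
  m = 01 → c = 1001, weight = 2.
  m = 11 → c = 0001, weight = 1.
Tally weights:
  weight 0: 1 codewords.
  weight 1: 2 codewords.
  weight 2: 1 codewords.
Minimum distance d = smallest w > 0 with A_w > 0 = 1.
Sanity: Σ A_w = 4 = 2^2 = 4 ✓.


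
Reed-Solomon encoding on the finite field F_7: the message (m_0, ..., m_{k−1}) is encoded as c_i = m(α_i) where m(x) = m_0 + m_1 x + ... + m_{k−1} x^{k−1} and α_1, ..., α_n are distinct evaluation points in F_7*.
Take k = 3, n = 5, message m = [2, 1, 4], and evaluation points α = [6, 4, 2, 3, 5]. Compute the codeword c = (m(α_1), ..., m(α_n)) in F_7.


c = [5, 0, 6, 6, 2]

Message polynomial: m(x) = 2 + 1·x + 4·x^2 (mod 7).
For each evaluation point α_i, compute m(α_i) mod 7:
  α_1 = 6: Horner steps 4 → 4 → 5, so m(6) = 5.
  α_2 = 4: Horner steps 4 → 3 → 0, so m(4) = 0.
  α_3 = 2: Horner steps 4 → 2 → 6, so m(2) = 6.
  α_4 = 3: Horner steps 4 → 6 → 6, so m(3) = 6.
  α_5 = 5: Horner steps 4 → 0 → 2, so m(5) = 2.
Codeword c = [5, 0, 6, 6, 2] ∈ F_7^5.


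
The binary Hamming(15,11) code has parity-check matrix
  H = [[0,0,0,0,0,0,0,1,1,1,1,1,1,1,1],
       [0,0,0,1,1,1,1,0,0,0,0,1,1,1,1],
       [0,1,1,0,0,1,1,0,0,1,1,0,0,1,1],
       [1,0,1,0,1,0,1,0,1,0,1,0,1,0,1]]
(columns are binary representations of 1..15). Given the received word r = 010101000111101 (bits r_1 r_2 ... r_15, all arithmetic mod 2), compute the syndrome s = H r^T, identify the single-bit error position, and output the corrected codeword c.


s = (1, 1, 1, 1)^T, error position = 15, corrected codeword c = 010101000111100

Compute s = H r^T mod 2 one row at a time:
  s_1 = 0 + 0 + 1 + 1 + 1 + 1 + 0 + 1 = 5 ≡ 1 (mod 2).
  s_2 = 1 + 0 + 1 + 0 + 1 + 1 + 0 + 1 = 5 ≡ 1 (mod 2).
  s_3 = 1 + 0 + 1 + 0 + 1 + 1 + 0 + 1 = 5 ≡ 1 (mod 2).
  s_4 = 0 + 0 + 0 + 0 + 0 + 1 + 1 + 1 = 3 ≡ 1 (mod 2).
s = (1, 1, 1, 1)^T — this equals column 15 of H (binary 1111), so error is at position 15.
Correct: flip bit 15 of r = 010101000111101 to get c = 010101000111100.


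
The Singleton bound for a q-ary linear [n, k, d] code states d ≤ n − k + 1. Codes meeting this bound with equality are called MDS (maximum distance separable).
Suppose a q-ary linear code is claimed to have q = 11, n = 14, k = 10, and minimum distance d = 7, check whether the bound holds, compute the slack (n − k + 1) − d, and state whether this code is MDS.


Singleton RHS = n − k + 1 = 5, slack = -2, bound violated (no such code; not MDS).

Singleton bound: d ≤ n − k + 1.
Here n = 14, k = 10, so n − k + 1 = 5.
Given d = 7, check d ≤ 5: NO.
Slack = (n − k + 1) − d = -2.
The slack is negative: d = 7 exceeds n − k + 1 = 5 by 2, so the Singleton bound is violated and no linear [14, 10, 7]_11 code can exist. In particular it is not MDS (MDS requires d = n − k + 1 exactly).
Description: the claimed parameters are [14, 10, 7]_11; such a code would be impossible (violates the Singleton bound).


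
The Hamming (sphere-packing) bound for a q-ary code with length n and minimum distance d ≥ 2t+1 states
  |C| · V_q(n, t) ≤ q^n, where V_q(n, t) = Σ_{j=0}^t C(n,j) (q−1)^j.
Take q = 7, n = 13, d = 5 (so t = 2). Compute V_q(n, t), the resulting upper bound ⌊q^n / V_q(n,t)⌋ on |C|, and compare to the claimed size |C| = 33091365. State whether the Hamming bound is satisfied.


V_q(n, t) = 2887, q^n = 96889010407, Hamming bound = 33560446, |C| = 33091365 ≤ bound (satisfied).

Step 1: Compute V_q(n, t) = Σ_{j=0}^2 C(n, j) (q−1)^j.
  j = 0: C(13,0)·(6)^0 = 1·1 = 1.
  j = 1: C(13,1)·(6)^1 = 13·6 = 78.
  j = 2: C(13,2)·(6)^2 = 78·36 = 2808.
  V_q(n, t) = 1 + 78 + 2808 = 2887.
Step 2: q^n = 7^13 = 96889010407.
Step 3: Hamming bound ⌊q^n / V_q(n,t)⌋ = ⌊96889010407/2887⌋ = 33560446.
Step 4: Compare |C| = 33091365 to 33560446: satisfied.
The claimed |C| lies below the Hamming bound.


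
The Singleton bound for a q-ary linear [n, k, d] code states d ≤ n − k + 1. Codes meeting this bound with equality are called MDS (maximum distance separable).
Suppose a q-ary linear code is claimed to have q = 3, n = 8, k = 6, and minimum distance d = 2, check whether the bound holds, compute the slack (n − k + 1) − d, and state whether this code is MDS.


Singleton RHS = n − k + 1 = 3, slack = 1, bound satisfied, not MDS.

Singleton bound: d ≤ n − k + 1.
Here n = 8, k = 6, so n − k + 1 = 3.
Given d = 2, check d ≤ 3: YES.
Slack = (n − k + 1) − d = 1.
The code is NOT MDS (slack = 1 > 0).
Description: the claimed parameters are [8, 6, 2]_3; such a code would be non-MDS.


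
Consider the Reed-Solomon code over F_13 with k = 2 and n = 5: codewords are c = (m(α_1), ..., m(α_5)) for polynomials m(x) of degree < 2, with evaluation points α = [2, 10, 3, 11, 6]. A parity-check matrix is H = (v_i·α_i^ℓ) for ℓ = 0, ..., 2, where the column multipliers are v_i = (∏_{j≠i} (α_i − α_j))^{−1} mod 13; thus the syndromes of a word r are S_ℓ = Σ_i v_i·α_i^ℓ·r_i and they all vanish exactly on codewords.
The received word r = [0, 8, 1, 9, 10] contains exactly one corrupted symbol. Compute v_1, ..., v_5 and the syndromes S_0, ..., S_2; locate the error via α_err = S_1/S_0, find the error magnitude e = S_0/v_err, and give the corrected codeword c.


S = (1, 6, 10), error at position 5, error magnitude e = 6, c = [0, 8, 1, 9, 4].

Step 1: column multipliers v_i = (∏_{j≠i}(α_i − α_j))^{−1} mod 13.
  i = 1 (α = 2): (2−10)(2−3)(2−11)(2−6) = (−8)·(−1)·(−9)·(−4) = 288 ≡ 2, so v_1 = 2^{−1} = 7 (mod 13).
  i = 2 (α = 10): (10−2)(10−3)(10−11)(10−6) = 8·7·(−1)·4 = −224 ≡ 10, so v_2 = 10^{−1} = 4 (mod 13).
  i = 3 (α = 3): (3−2)(3−10)(3−11)(3−6) = 1·(−7)·(−8)·(−3) = −168 ≡ 1, so v_3 = 1^{−1} = 1 (mod 13).
  i = 4 (α = 11): (11−2)(11−10)(11−3)(11−6) = 9·1·8·5 = 360 ≡ 9, so v_4 = 9^{−1} = 3 (mod 13).
  i = 5 (α = 6): (6−2)(6−10)(6−3)(6−11) = 4·(−4)·3·(−5) = 240 ≡ 6, so v_5 = 6^{−1} = 11 (mod 13).
  v = [7, 4, 1, 3, 11].
Step 2: syndromes of r = [0, 8, 1, 9, 10] (all sums mod 13).
  S_0 = Σ v_i r_i = 7·0 + 4·8 + 1·1 + 3·9 + 11·10 = 170 ≡ 1.
  S_1 = Σ v_i α_i r_i = 7·2·0 + 4·10·8 + 1·3·1 + 3·11·9 + 11·6·10 = 1280 ≡ 6.
  α_i^2 mod 13 = [4, 9, 9, 4, 10].
  S_2 = Σ v_i α_i^2 r_i = 7·4·0 + 4·9·8 + 1·9·1 + 3·4·9 + 11·10·10 = 1505 ≡ 10.
  S = (1, 6, 10) ≠ 0, so r is not a codeword (an error is present).
Step 3: locate the error. For a single error e at position i, S_ℓ = v_i·e·α_i^ℓ, so α_err = S_1/S_0.
  S_0^{−1} = 1^{−1} = 1 (mod 13), so α_err = 6·1 = 6 ≡ 6 = α_5. Error position i = 5.
  Consistency check: S_2/S_1 = 10·11 = 110 ≡ 6 = α_err ✓ (single-error assumption holds).
Step 4: error magnitude e = S_0/v_5 = S_0·∏_{j≠5}(α_5 − α_j) = 1·6 = 6 ≡ 6 (mod 13).
Step 5: correct position 5: c_5 = r_5 − e = 10 − 6 ≡ 4 (mod 13). Hence c = [0, 8, 1, 9, 4].
  Check: interpolating c through the α_i gives m(x) = 11 + 1·x (degree < 2) with m(α_i) = c_i for every i, so c is indeed a codeword.


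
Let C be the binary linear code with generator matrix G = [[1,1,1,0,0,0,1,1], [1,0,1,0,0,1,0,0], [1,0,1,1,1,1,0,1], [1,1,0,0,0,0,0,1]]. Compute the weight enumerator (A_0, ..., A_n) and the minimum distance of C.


Weight distribution: A_0 = 1, A_2 = 1, A_3 = 4, A_4 = 3, A_5 = 4, A_6 = 3. Minimum distance d = 2.

Enumerate all 2^4 = 16 messages m ∈ F_2^4.
For each, compute codeword c = mG in F_2^8, then tally its weight.
  m = 0000 → c = 00000000, weight = 0.
  m = 1000 → c = 11100011, weight = 5.
  m = 0100 → c = 10100100, weight = 3.
  m = 1100 → c = 01000111, weight = 4.
  m = 0010 → c = 10111101, weight = 6.
  m = 1010 → c = 01011110, weight = 5.
  m = 0110 → c = 00011001, weight = 3.
  m = 1110 → c = 11111010, weight = 6.
  m = 0001 → c = 11000001, weight = 3.
  m = 1001 → c = 00100010, weight = 2.
  m = 0101 → c = 01100101, weight = 4.
  m = 1101 → c = 10000110, weight = 3.
  m = 0011 → c = 01111100, weight = 5.
  m = 1011 → c = 10011111, weight = 6.
  m = 0111 → c = 11011000, weight = 4.
  m = 1111 → c = 00111011, weight = 5.
Tally weights:
  weight 0: 1 codewords.
  weight 2: 1 codewords.
  weight 3: 4 codewords.
  weight 4: 3 codewords.
  weight 5: 4 codewords.
  weight 6: 3 codewords.
Minimum distance d = smallest w > 0 with A_w > 0 = 2.
Sanity: Σ A_w = 16 = 2^4 = 16 ✓.


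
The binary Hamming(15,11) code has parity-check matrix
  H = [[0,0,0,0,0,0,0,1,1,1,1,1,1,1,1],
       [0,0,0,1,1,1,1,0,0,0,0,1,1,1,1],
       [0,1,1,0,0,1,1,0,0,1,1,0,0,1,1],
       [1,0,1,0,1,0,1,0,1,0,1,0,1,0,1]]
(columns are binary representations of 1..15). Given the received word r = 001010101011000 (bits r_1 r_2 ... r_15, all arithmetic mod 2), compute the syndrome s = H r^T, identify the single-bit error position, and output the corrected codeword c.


s = (1, 1, 1, 1)^T, error position = 15, corrected codeword c = 001010101011001

Compute s = H r^T mod 2 one row at a time:
  s_1 = 0 + 1 + 0 + 1 + 1 + 0 + 0 + 0 = 3 ≡ 1 (mod 2).
  s_2 = 0 + 1 + 0 + 1 + 1 + 0 + 0 + 0 = 3 ≡ 1 (mod 2).
  s_3 = 0 + 1 + 0 + 1 + 0 + 1 + 0 + 0 = 3 ≡ 1 (mod 2).
  s_4 = 0 + 1 + 1 + 1 + 1 + 1 + 0 + 0 = 5 ≡ 1 (mod 2).
s = (1, 1, 1, 1)^T — this equals column 15 of H (binary 1111), so error is at position 15.
Correct: flip bit 15 of r = 001010101011000 to get c = 001010101011001.


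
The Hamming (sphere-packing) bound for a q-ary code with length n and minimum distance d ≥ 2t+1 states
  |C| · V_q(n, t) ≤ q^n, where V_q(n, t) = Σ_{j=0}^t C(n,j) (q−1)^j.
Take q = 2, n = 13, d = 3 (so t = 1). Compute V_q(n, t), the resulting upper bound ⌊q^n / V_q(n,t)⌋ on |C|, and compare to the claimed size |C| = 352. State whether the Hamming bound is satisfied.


V_q(n, t) = 14, q^n = 8192, Hamming bound = 585, |C| = 352 ≤ bound (satisfied).

Step 1: Compute V_q(n, t) = Σ_{j=0}^1 C(n, j) (q−1)^j.
  j = 0: C(13,0)·(1)^0 = 1·1 = 1.
  j = 1: C(13,1)·(1)^1 = 13·1 = 13.
  V_q(n, t) = 1 + 13 = 14.
Step 2: q^n = 2^13 = 8192.
Step 3: Hamming bound ⌊q^n / V_q(n,t)⌋ = ⌊8192/14⌋ = 585.
Step 4: Compare |C| = 352 to 585: satisfied.
The claimed |C| lies below the Hamming bound.


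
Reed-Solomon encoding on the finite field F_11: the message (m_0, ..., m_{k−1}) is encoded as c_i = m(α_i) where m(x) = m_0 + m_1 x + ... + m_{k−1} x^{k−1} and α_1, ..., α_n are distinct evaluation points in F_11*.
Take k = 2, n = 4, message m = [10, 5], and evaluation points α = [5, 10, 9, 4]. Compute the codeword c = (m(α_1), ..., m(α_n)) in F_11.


c = [2, 5, 0, 8]

Message polynomial: m(x) = 10 + 5·x (mod 11).
For each evaluation point α_i, compute m(α_i) mod 11:
  α_1 = 5: Horner steps 5 → 2, so m(5) = 2.
  α_2 = 10: Horner steps 5 → 5, so m(10) = 5.
  α_3 = 9: Horner steps 5 → 0, so m(9) = 0.
  α_4 = 4: Horner steps 5 → 8, so m(4) = 8.
Codeword c = [2, 5, 0, 8] ∈ F_11^4.


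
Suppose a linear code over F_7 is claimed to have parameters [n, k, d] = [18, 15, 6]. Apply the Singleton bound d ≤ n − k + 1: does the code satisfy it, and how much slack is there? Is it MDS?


Singleton RHS = n − k + 1 = 4, slack = -2, bound violated (no such code; not MDS).

Singleton bound: d ≤ n − k + 1.
Here n = 18, k = 15, so n − k + 1 = 4.
Given d = 6, check d ≤ 4: NO.
Slack = (n − k + 1) − d = -2.
The slack is negative: d = 6 exceeds n − k + 1 = 4 by 2, so the Singleton bound is violated and no linear [18, 15, 6]_7 code can exist. In particular it is not MDS (MDS requires d = n − k + 1 exactly).
Description: the claimed parameters are [18, 15, 6]_7; such a code would be impossible (violates the Singleton bound).


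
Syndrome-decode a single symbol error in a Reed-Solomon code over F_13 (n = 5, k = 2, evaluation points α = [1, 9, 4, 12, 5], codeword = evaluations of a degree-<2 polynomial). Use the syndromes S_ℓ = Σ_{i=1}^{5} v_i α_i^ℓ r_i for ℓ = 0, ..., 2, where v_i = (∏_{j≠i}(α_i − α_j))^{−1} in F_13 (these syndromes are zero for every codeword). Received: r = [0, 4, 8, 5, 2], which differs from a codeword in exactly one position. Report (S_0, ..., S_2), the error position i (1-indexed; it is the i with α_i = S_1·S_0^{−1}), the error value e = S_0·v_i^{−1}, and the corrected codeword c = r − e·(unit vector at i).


S = (3, 10, 3), error at position 4, error magnitude e = 6, c = [0, 4, 8, 12, 2].

Step 1: column multipliers v_i = (∏_{j≠i}(α_i − α_j))^{−1} mod 13.
  i = 1 (α = 1): (1−9)(1−4)(1−12)(1−5) = (−8)·(−3)·(−11)·(−4) = 1056 ≡ 3, so v_1 = 3^{−1} = 9 (mod 13).
  i = 2 (α = 9): (9−1)(9−4)(9−12)(9−5) = 8·5·(−3)·4 = −480 ≡ 1, so v_2 = 1^{−1} = 1 (mod 13).
  i = 3 (α = 4): (4−1)(4−9)(4−12)(4−5) = 3·(−5)·(−8)·(−1) = −120 ≡ 10, so v_3 = 10^{−1} = 4 (mod 13).
  i = 4 (α = 12): (12−1)(12−9)(12−4)(12−5) = 11·3·8·7 = 1848 ≡ 2, so v_4 = 2^{−1} = 7 (mod 13).
  i = 5 (α = 5): (5−1)(5−9)(5−4)(5−12) = 4·(−4)·1·(−7) = 112 ≡ 8, so v_5 = 8^{−1} = 5 (mod 13).
  v = [9, 1, 4, 7, 5].
Step 2: syndromes of r = [0, 4, 8, 5, 2] (all sums mod 13).
  S_0 = Σ v_i r_i = 9·0 + 1·4 + 4·8 + 7·5 + 5·2 = 81 ≡ 3.
  S_1 = Σ v_i α_i r_i = 9·1·0 + 1·9·4 + 4·4·8 + 7·12·5 + 5·5·2 = 634 ≡ 10.
  α_i^2 mod 13 = [1, 3, 3, 1, 12].
  S_2 = Σ v_i α_i^2 r_i = 9·1·0 + 1·3·4 + 4·3·8 + 7·1·5 + 5·12·2 = 263 ≡ 3.
  S = (3, 10, 3) ≠ 0, so r is not a codeword (an error is present).
Step 3: locate the error. For a single error e at position i, S_ℓ = v_i·e·α_i^ℓ, so α_err = S_1/S_0.
  S_0^{−1} = 3^{−1} = 9 (mod 13), so α_err = 10·9 = 90 ≡ 12 = α_4. Error position i = 4.
  Consistency check: S_2/S_1 = 3·4 = 12 ≡ 12 = α_err ✓ (single-error assumption holds).
Step 4: error magnitude e = S_0/v_4 = S_0·∏_{j≠4}(α_4 − α_j) = 3·2 = 6 ≡ 6 (mod 13).
Step 5: correct position 4: c_4 = r_4 − e = 5 − 6 ≡ 12 (mod 13). Hence c = [0, 4, 8, 12, 2].
  Check: interpolating c through the α_i gives m(x) = 6 + 7·x (degree < 2) with m(α_i) = c_i for every i, so c is indeed a codeword.


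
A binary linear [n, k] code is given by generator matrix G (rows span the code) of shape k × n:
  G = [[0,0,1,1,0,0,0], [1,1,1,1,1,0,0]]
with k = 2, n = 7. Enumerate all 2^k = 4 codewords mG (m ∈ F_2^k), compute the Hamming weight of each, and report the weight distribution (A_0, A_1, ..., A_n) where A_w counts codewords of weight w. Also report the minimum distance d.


Weight distribution: A_0 = 1, A_2 = 1, A_3 = 1, A_5 = 1. Minimum distance d = 2.

Enumerate all 2^2 = 4 messages m ∈ F_2^2.
For each, compute codeword c = mG in F_2^7, then tally its weight.
  m = 00 → c = 0000000, weight = 0.
  m = 10 → c = 0011000, weight = 2.
  m = 01 → c = 1111100, weight = 5.
  m = 11 → c = 1100100, weight = 3.
Tally weights:
  weight 0: 1 codewords.
  weight 2: 1 codewords.
  weight 3: 1 codewords.
  weight 5: 1 codewords.
Minimum distance d = smallest w > 0 with A_w > 0 = 2.
Sanity: Σ A_w = 4 = 2^2 = 4 ✓.


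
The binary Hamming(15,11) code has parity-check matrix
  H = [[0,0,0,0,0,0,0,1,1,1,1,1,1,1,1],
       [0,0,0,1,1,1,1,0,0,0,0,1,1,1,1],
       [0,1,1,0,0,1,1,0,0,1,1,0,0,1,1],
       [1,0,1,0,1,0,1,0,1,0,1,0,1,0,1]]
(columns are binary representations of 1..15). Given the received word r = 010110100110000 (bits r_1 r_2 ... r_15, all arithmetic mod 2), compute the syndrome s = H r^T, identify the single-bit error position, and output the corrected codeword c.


s = (0, 1, 0, 1)^T, error position = 5, corrected codeword c = 010100100110000

Compute s = H r^T mod 2 one row at a time:
  s_1 = 0 + 0 + 1 + 1 + 0 + 0 + 0 + 0 = 2 ≡ 0 (mod 2).
  s_2 = 1 + 1 + 0 + 1 + 0 + 0 + 0 + 0 = 3 ≡ 1 (mod 2).
  s_3 = 1 + 0 + 0 + 1 + 1 + 1 + 0 + 0 = 4 ≡ 0 (mod 2).
  s_4 = 0 + 0 + 1 + 1 + 0 + 1 + 0 + 0 = 3 ≡ 1 (mod 2).
s = (0, 1, 0, 1)^T — this equals column 5 of H (binary 0101), so error is at position 5.
Correct: flip bit 5 of r = 010110100110000 to get c = 010100100110000.


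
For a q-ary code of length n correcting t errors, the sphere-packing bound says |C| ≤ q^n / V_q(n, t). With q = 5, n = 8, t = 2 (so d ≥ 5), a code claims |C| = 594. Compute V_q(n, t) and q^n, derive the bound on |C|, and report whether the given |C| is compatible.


V_q(n, t) = 481, q^n = 390625, Hamming bound = 812, |C| = 594 ≤ bound (satisfied).

Step 1: Compute V_q(n, t) = Σ_{j=0}^2 C(n, j) (q−1)^j.
  j = 0: C(8,0)·(4)^0 = 1·1 = 1.
  j = 1: C(8,1)·(4)^1 = 8·4 = 32.
  j = 2: C(8,2)·(4)^2 = 28·16 = 448.
  V_q(n, t) = 1 + 32 + 448 = 481.
Step 2: q^n = 5^8 = 390625.
Step 3: Hamming bound ⌊q^n / V_q(n,t)⌋ = ⌊390625/481⌋ = 812.
Step 4: Compare |C| = 594 to 812: satisfied.
The claimed |C| lies below the Hamming bound.


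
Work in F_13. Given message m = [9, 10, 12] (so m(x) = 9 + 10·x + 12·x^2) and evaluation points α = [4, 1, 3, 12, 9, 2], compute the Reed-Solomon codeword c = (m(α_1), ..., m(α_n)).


c = [7, 5, 4, 11, 5, 12]

Message polynomial: m(x) = 9 + 10·x + 12·x^2 (mod 13).
For each evaluation point α_i, compute m(α_i) mod 13:
  α_1 = 4: Horner steps 12 → 6 → 7, so m(4) = 7.
  α_2 = 1: Horner steps 12 → 9 → 5, so m(1) = 5.
  α_3 = 3: Horner steps 12 → 7 → 4, so m(3) = 4.
  α_4 = 12: Horner steps 12 → 11 → 11, so m(12) = 11.
  α_5 = 9: Horner steps 12 → 1 → 5, so m(9) = 5.
  α_6 = 2: Horner steps 12 → 8 → 12, so m(2) = 12.
Codeword c = [7, 5, 4, 11, 5, 12] ∈ F_13^6.
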